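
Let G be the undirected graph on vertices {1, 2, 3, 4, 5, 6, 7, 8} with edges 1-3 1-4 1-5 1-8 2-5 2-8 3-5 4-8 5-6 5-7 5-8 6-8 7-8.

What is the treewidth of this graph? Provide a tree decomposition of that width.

Treewidth 2.
Bags: B1 = {1, 3, 5}  B2 = {1, 5, 8}  B3 = {5, 7, 8}  B4 = {5, 6, 8}  B5 = {1, 4, 8}  B6 = {2, 5, 8}
Tree: B1–B2, B2–B3, B2–B4, B2–B5, B4–B6

Each bag holds 3 vertices, so the decomposition has width 2, which upper-bounds the treewidth. For the lower bound, the 3 vertices {1, 4, 8} are pairwise adjacent, and any tree decomposition puts a clique entirely inside one bag — forcing width ≥ 2. Hence tw(G) = 2 exactly.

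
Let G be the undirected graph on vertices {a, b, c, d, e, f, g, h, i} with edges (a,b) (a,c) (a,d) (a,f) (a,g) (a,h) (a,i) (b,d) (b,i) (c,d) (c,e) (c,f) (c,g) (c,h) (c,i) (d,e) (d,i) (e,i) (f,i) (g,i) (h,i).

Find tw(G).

3

A width-3 tree decomposition is:
Bags: B1 = {a, c, d, i}  B2 = {a, c, f, i}  B3 = {a, c, h, i}  B4 = {a, b, d, i}  B5 = {c, d, e, i}  B6 = {a, c, g, i}
Tree: B1–B2, B1–B3, B1–B4, B1–B5, B3–B6
Every bag has size at most 4, so the width is 4 − 1 = 3 and tw(G) ≤ 3. Conversely, {c, d, e, i} is a clique of size 4, and the vertices of any clique must share a bag in every tree decomposition; so some bag has ≥ 4 vertices and tw(G) ≥ 3. The upper and lower bounds meet at 3, so that is the treewidth.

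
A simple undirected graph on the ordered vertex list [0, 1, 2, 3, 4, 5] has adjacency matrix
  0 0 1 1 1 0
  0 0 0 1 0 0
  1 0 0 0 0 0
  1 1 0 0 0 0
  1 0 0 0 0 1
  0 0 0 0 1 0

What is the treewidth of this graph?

1

A width-1 tree decomposition is:
Bags: B1 = {0, 3}  B2 = {0, 2}  B3 = {0, 4}  B4 = {4, 5}  B5 = {1, 3}
Tree: B1–B2, B2–B3, B3–B4, B1–B5
Each bag holds 2 vertices, so the decomposition has width 1, which upper-bounds the treewidth. Since G has at least one edge (e.g. 0–3), it is not an edgeless graph, so tw(G) ≥ 1. The upper and lower bounds meet at 1, so that is the treewidth.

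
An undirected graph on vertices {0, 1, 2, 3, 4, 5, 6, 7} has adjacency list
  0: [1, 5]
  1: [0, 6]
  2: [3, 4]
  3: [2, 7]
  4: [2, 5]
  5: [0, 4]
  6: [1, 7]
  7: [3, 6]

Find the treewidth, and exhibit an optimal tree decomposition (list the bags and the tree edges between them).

Each bag holds 3 vertices, so the decomposition has width 2, which upper-bounds the treewidth. The edges 1–6–7–3–2–4–5–0–1 form a cycle, so G is not a tree and its treewidth is at least 2. Therefore the treewidth is 2.

Treewidth 2.
Bags: B1 = {1, 6, 7}  B2 = {1, 3, 7}  B3 = {1, 2, 3}  B4 = {1, 2, 4}  B5 = {1, 4, 5}  B6 = {0, 1, 5}
Tree: B1–B2, B2–B3, B3–B4, B4–B5, B5–B6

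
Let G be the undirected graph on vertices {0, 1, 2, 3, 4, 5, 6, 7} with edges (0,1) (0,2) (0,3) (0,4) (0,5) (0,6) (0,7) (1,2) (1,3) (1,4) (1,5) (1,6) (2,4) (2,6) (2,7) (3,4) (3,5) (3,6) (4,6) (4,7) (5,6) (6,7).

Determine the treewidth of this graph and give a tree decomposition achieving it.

The largest bag has 5 vertices, giving width 4; this decomposition certifies tw(G) ≤ 4. Conversely, {0, 1, 2, 4, 6} is a clique of size 5, and the vertices of any clique must share a bag in every tree decomposition; so some bag has ≥ 5 vertices and tw(G) ≥ 4. Combining the bounds, tw(G) = 4.

Treewidth 4.
Bags: B1 = {0, 2, 4, 6, 7}  B2 = {0, 1, 2, 4, 6}  B3 = {0, 1, 3, 4, 6}  B4 = {0, 1, 3, 5, 6}
Tree: B1–B2, B2–B3, B3–B4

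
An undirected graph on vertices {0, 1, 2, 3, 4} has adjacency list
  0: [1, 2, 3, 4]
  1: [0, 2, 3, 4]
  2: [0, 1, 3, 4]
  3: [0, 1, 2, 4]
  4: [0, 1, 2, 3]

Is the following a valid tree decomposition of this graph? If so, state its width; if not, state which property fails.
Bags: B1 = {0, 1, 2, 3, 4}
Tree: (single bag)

Yes; width 4.

Vertex coverage: the bags together contain {0, 1, 2, 3, 4}, the full vertex set. Edge coverage: each edge of G has both endpoints in at least one bag. Running intersection: for every vertex, the bags containing it form a connected subtree. All three properties hold, so this is a valid tree decomposition of width max|bag| − 1 = 4, and hence tw(G) ≤ 4.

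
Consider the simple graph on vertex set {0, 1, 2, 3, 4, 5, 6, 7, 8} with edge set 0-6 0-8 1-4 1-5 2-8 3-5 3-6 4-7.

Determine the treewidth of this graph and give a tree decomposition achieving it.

Each bag holds 2 vertices, so the decomposition has width 1, which upper-bounds the treewidth. Since G has at least one edge (e.g. 2–8), it is not an edgeless graph, so tw(G) ≥ 1. Combining the bounds, tw(G) = 1.

Treewidth 1.
Bags: B1 = {2, 8}  B2 = {0, 8}  B3 = {0, 6}  B4 = {3, 6}  B5 = {3, 5}  B6 = {1, 5}  B7 = {1, 4}  B8 = {4, 7}
Tree: B1–B2, B2–B3, B3–B4, B4–B5, B5–B6, B6–B7, B7–B8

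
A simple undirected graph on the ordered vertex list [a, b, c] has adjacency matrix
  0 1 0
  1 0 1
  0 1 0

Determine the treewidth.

A width-1 tree decomposition is:
Bags: B1 = {b, c}  B2 = {a, b}
Tree: B1–B2
The largest bag has 2 vertices, giving width 1; this decomposition certifies tw(G) ≤ 1. Since G has at least one edge (e.g. c–b), it is not an edgeless graph, so tw(G) ≥ 1. The upper and lower bounds meet at 1, so that is the treewidth.

1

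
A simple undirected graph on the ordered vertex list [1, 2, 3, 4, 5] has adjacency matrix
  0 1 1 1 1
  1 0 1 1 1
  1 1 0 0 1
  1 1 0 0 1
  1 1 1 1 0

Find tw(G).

A width-3 tree decomposition is:
Bags: B1 = {1, 2, 3, 5}  B2 = {1, 2, 4, 5}
Tree: B1–B2
Every bag has size at most 4, so the width is 4 − 1 = 3 and tw(G) ≤ 3. For the lower bound, the 4 vertices {1, 2, 3, 5} are pairwise adjacent, and any tree decomposition puts a clique entirely inside one bag — forcing width ≥ 3. Therefore the treewidth is 3.

3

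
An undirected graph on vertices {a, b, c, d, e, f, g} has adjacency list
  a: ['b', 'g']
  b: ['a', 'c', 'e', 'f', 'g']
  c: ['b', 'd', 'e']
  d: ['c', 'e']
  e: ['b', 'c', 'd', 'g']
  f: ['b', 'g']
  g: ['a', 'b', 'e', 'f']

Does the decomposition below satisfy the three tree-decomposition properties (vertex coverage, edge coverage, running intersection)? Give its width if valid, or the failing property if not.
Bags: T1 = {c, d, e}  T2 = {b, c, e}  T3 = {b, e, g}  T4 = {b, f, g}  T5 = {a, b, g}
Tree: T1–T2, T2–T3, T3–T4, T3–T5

Checking the three conditions: (i) the bags cover all of {a, b, c, d, e, f, g}; (ii) for each edge, some bag contains both endpoints; (iii) the bags containing any fixed vertex form a subtree. All hold, so the decomposition is valid with width 3 − 1 = 2.

Yes; width 2.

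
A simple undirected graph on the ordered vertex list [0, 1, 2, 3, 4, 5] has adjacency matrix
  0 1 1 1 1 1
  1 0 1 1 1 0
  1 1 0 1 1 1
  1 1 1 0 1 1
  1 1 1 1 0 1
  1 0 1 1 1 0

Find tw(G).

4

A width-4 tree decomposition is:
Bags: B1 = {0, 1, 2, 3, 4}  B2 = {0, 2, 3, 4, 5}
Tree: B1–B2
Every bag has size at most 5, so the width is 5 − 1 = 4 and tw(G) ≤ 4. For the lower bound, the 5 vertices {0, 1, 2, 3, 4} are pairwise adjacent, and any tree decomposition puts a clique entirely inside one bag — forcing width ≥ 4. Therefore the treewidth is 4.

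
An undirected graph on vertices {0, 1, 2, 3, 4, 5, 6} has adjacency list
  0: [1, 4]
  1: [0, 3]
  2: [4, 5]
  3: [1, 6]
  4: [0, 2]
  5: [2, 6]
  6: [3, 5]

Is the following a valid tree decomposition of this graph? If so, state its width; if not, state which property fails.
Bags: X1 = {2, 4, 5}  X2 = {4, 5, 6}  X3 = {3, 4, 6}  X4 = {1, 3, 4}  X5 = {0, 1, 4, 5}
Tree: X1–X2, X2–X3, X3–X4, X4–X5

No — bags containing vertex 5 are not connected in the tree.

A tree decomposition must satisfy three properties: every vertex lies in some bag; for every edge, both endpoints lie together in some bag; and for every vertex, the bags containing it form a connected subtree. Here bags containing vertex 5 are not connected in the tree, so the decomposition is invalid.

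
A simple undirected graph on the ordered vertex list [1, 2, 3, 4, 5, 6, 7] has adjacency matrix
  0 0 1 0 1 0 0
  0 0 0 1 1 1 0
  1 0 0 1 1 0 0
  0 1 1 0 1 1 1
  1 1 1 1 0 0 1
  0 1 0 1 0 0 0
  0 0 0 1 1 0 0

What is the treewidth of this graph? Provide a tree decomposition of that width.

Each bag holds 3 vertices, so the decomposition has width 2, which upper-bounds the treewidth. Conversely, {1, 3, 5} is a clique of size 3, and the vertices of any clique must share a bag in every tree decomposition; so some bag has ≥ 3 vertices and tw(G) ≥ 2. Hence tw(G) = 2 exactly.

Treewidth 2.
One such decomposition:
Bags: B1 = {1, 3, 5}  B2 = {3, 4, 5}  B3 = {2, 4, 5}  B4 = {2, 4, 6}  B5 = {4, 5, 7}
Tree: B1–B2, B2–B3, B3–B4, B3–B5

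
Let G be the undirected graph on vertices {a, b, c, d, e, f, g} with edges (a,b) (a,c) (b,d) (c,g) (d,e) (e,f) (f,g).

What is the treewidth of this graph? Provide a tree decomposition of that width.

Treewidth 2.
Bags: B1 = {b, d, e}  B2 = {a, b, e}  B3 = {a, c, e}  B4 = {c, e, g}  B5 = {e, f, g}
Tree: B1–B2, B2–B3, B3–B4, B4–B5

The largest bag has 3 vertices, giving width 2; this decomposition certifies tw(G) ≤ 2. Since e–d–b–a–c–g–f–e is a cycle in G, G is not acyclic. Forests are exactly the graphs of treewidth ≤ 1, so tw(G) ≥ 2. Therefore the treewidth is 2.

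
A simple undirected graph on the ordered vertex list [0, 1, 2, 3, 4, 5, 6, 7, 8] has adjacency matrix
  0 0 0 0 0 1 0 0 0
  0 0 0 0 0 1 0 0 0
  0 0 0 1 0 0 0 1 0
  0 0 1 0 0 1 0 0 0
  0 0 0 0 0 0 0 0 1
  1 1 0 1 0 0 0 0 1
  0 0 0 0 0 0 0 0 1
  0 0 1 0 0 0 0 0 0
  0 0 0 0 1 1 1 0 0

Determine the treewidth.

A width-1 tree decomposition is:
Bags: B1 = {6, 8}  B2 = {5, 8}  B3 = {1, 5}  B4 = {0, 5}  B5 = {4, 8}  B6 = {3, 5}  B7 = {2, 3}  B8 = {2, 7}
Tree: B1–B2, B2–B3, B2–B4, B2–B5, B4–B6, B6–B7, B7–B8
The largest bag has 2 vertices, giving width 1; this decomposition certifies tw(G) ≤ 1. Any graph with an edge has treewidth ≥ 1, and G has the edge 8–6. Therefore the treewidth is 1.

1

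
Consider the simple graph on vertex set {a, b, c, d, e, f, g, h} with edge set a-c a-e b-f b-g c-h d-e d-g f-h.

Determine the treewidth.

A width-2 tree decomposition is:
Bags: B1 = {d, e, g}  B2 = {a, e, g}  B3 = {a, c, g}  B4 = {c, g, h}  B5 = {f, g, h}  B6 = {b, f, g}
Tree: B1–B2, B2–B3, B3–B4, B4–B5, B5–B6
Each bag holds 3 vertices, so the decomposition has width 2, which upper-bounds the treewidth. Since g–d–e–a–c–h–f–b–g is a cycle in G, G is not acyclic. Forests are exactly the graphs of treewidth ≤ 1, so tw(G) ≥ 2. Combining the bounds, tw(G) = 2.

2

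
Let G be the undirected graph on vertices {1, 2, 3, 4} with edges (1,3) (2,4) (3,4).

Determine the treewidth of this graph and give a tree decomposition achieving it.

Every bag has size at most 2, so the width is 2 − 1 = 1 and tw(G) ≤ 1. Since G has at least one edge (e.g. 3–4), it is not an edgeless graph, so tw(G) ≥ 1. Hence tw(G) = 1 exactly.

Treewidth 1.
One such decomposition:
Bags: B1 = {3, 4}  B2 = {1, 3}  B3 = {2, 4}
Tree: B1–B2, B1–B3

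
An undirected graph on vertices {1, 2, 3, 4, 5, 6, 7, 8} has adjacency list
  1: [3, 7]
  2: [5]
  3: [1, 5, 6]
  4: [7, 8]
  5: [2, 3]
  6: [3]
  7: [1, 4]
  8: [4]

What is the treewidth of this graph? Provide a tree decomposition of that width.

The largest bag has 2 vertices, giving width 1; this decomposition certifies tw(G) ≤ 1. G has an edge, so its treewidth is at least 1. Therefore the treewidth is 1.

Treewidth 1.
One such decomposition:
Bags: B1 = {1, 3}  B2 = {3, 6}  B3 = {3, 5}  B4 = {1, 7}  B5 = {4, 7}  B6 = {4, 8}  B7 = {2, 5}
Tree: B1–B2, B1–B3, B1–B4, B4–B5, B5–B6, B3–B7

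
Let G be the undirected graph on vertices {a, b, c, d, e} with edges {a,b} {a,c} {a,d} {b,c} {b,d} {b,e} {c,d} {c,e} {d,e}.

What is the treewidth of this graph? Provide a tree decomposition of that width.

Treewidth 3.
One such decomposition:
Bags: B1 = {a, b, c, d}  B2 = {b, c, d, e}
Tree: B1–B2

Each bag holds 4 vertices, so the decomposition has width 3, which upper-bounds the treewidth. On the other hand G contains the 4-clique {b, c, d, e}. A clique must lie in a single bag of any decomposition, so no decomposition can have width below 3. Hence tw(G) = 3 exactly.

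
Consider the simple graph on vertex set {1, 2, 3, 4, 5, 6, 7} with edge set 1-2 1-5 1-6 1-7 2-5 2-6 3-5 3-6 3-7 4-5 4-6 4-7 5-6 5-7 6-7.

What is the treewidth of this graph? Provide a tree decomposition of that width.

Treewidth 3.
One such decomposition:
Bags: B1 = {1, 2, 5, 6}  B2 = {1, 5, 6, 7}  B3 = {4, 5, 6, 7}  B4 = {3, 5, 6, 7}
Tree: B1–B2, B2–B3, B2–B4

Every bag has size at most 4, so the width is 4 − 1 = 3 and tw(G) ≤ 3. On the other hand G contains the 4-clique {1, 2, 5, 6}. A clique must lie in a single bag of any decomposition, so no decomposition can have width below 3. Combining the bounds, tw(G) = 3.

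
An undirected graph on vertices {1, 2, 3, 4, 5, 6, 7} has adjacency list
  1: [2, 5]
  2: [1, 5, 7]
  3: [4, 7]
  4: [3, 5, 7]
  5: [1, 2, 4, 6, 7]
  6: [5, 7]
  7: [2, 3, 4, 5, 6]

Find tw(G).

A width-2 tree decomposition is:
Bags: B1 = {5, 6, 7}  B2 = {2, 5, 7}  B3 = {4, 5, 7}  B4 = {1, 2, 5}  B5 = {3, 4, 7}
Tree: B1–B2, B1–B3, B2–B4, B3–B5
The largest bag has 3 vertices, giving width 2; this decomposition certifies tw(G) ≤ 2. On the other hand G contains the 3-clique {3, 4, 7}. A clique must lie in a single bag of any decomposition, so no decomposition can have width below 2. Hence tw(G) = 2 exactly.

2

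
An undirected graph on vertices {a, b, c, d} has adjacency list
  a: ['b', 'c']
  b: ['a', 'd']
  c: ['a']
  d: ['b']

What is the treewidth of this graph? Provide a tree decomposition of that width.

Treewidth 1.
Bags: B1 = {a, b}  B2 = {b, d}  B3 = {a, c}
Tree: B1–B2, B1–B3

Every bag has size at most 2, so the width is 2 − 1 = 1 and tw(G) ≤ 1. Any graph with an edge has treewidth ≥ 1, and G has the edge a–b. Combining the bounds, tw(G) = 1.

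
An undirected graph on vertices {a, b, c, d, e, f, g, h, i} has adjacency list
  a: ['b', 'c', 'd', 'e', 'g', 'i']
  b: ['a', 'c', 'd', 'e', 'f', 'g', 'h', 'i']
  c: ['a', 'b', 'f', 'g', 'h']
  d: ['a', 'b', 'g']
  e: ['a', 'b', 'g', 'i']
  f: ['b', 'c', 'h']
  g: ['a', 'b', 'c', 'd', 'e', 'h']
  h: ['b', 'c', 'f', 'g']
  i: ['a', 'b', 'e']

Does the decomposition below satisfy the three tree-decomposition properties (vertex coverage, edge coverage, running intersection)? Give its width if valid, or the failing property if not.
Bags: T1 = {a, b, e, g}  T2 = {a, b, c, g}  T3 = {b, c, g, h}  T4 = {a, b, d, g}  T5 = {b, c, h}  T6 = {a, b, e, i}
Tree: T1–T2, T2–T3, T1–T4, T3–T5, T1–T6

No — vertex f appears in no bag.

A tree decomposition must satisfy three properties: every vertex lies in some bag; for every edge, both endpoints lie together in some bag; and for every vertex, the bags containing it form a connected subtree. Here vertex f appears in no bag, so the decomposition is invalid.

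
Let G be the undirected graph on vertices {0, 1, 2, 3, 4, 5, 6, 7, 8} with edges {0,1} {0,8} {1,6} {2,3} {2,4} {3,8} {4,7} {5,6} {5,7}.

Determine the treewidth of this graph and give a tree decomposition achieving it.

Treewidth 2.
One such decomposition:
Bags: B1 = {5, 6, 7}  B2 = {4, 6, 7}  B3 = {2, 4, 6}  B4 = {2, 3, 6}  B5 = {3, 6, 8}  B6 = {0, 6, 8}  B7 = {0, 1, 6}
Tree: B1–B2, B2–B3, B3–B4, B4–B5, B5–B6, B6–B7

Every bag has size at most 3, so the width is 3 − 1 = 2 and tw(G) ≤ 2. The edges 6–5–7–4–2–3–8–0–1–6 form a cycle, so G is not a tree and its treewidth is at least 2. Combining the bounds, tw(G) = 2.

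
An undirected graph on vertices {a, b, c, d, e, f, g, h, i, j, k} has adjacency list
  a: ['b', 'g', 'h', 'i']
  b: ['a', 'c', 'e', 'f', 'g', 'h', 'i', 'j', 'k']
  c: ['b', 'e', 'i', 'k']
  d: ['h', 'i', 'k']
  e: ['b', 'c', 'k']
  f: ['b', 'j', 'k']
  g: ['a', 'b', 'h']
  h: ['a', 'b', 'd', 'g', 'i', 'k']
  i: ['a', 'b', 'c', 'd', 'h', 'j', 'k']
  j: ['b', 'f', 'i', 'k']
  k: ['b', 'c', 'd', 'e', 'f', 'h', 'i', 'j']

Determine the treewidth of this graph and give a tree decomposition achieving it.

Treewidth 3.
One such decomposition:
Bags: B1 = {b, i, j, k}  B2 = {b, f, j, k}  B3 = {b, h, i, k}  B4 = {b, c, i, k}  B5 = {a, b, h, i}  B6 = {a, b, g, h}  B7 = {d, h, i, k}  B8 = {b, c, e, k}
Tree: B1–B2, B1–B3, B1–B4, B3–B5, B5–B6, B3–B7, B4–B8

Each bag holds 4 vertices, so the decomposition has width 3, which upper-bounds the treewidth. Conversely, {d, h, i, k} is a clique of size 4, and the vertices of any clique must share a bag in every tree decomposition; so some bag has ≥ 4 vertices and tw(G) ≥ 3. Therefore the treewidth is 3.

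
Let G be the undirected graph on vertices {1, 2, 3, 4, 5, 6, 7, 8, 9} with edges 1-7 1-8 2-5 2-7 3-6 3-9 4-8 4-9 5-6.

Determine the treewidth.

A width-2 tree decomposition is:
Bags: B1 = {2, 5, 7}  B2 = {1, 5, 7}  B3 = {1, 5, 8}  B4 = {4, 5, 8}  B5 = {4, 5, 9}  B6 = {3, 5, 9}  B7 = {3, 5, 6}
Tree: B1–B2, B2–B3, B3–B4, B4–B5, B5–B6, B6–B7
The largest bag has 3 vertices, giving width 2; this decomposition certifies tw(G) ≤ 2. Since 5–2–7–1–8–4–9–3–6–5 is a cycle in G, G is not acyclic. Forests are exactly the graphs of treewidth ≤ 1, so tw(G) ≥ 2. The upper and lower bounds meet at 2, so that is the treewidth.

2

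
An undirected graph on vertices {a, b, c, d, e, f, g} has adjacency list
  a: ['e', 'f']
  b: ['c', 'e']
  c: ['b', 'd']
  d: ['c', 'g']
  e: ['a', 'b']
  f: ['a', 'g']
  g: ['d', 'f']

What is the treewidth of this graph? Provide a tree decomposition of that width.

The largest bag has 3 vertices, giving width 2; this decomposition certifies tw(G) ≤ 2. For the lower bound, G contains the cycle f–g–d–c–b–e–a–f, so G is not a forest; only forests have treewidth ≤ 1, hence tw(G) ≥ 2. Therefore the treewidth is 2.

Treewidth 2.
One optimal decomposition is:
Bags: B1 = {d, f, g}  B2 = {c, d, f}  B3 = {b, c, f}  B4 = {b, e, f}  B5 = {a, e, f}
Tree: B1–B2, B2–B3, B3–B4, B4–B5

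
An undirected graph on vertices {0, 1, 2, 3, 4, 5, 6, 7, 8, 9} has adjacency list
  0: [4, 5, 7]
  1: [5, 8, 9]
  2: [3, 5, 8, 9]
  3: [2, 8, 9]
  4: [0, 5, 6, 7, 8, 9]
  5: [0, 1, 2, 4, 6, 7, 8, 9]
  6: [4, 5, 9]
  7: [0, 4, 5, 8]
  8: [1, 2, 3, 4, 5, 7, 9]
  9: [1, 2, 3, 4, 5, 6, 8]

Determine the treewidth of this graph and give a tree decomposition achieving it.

Treewidth 3.
One optimal decomposition is:
Bags: B1 = {4, 5, 8, 9}  B2 = {4, 5, 6, 9}  B3 = {2, 5, 8, 9}  B4 = {4, 5, 7, 8}  B5 = {0, 4, 5, 7}  B6 = {1, 5, 8, 9}  B7 = {2, 3, 8, 9}
Tree: B1–B2, B1–B3, B1–B4, B4–B5, B1–B6, B3–B7

The largest bag has 4 vertices, giving width 3; this decomposition certifies tw(G) ≤ 3. Conversely, {2, 3, 8, 9} is a clique of size 4, and the vertices of any clique must share a bag in every tree decomposition; so some bag has ≥ 4 vertices and tw(G) ≥ 3. Therefore the treewidth is 3.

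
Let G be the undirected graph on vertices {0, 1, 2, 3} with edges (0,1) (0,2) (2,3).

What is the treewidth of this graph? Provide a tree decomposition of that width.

Treewidth 1.
One optimal decomposition is:
Bags: B1 = {0, 1}  B2 = {0, 2}  B3 = {2, 3}
Tree: B1–B2, B2–B3

Each bag holds 2 vertices, so the decomposition has width 1, which upper-bounds the treewidth. Since G has at least one edge (e.g. 1–0), it is not an edgeless graph, so tw(G) ≥ 1. Hence tw(G) = 1 exactly.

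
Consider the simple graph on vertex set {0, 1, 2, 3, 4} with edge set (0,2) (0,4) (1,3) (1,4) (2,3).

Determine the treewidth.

A width-2 tree decomposition is:
Bags: B1 = {1, 3, 4}  B2 = {2, 3, 4}  B3 = {0, 2, 4}
Tree: B1–B2, B2–B3
Each bag holds 3 vertices, so the decomposition has width 2, which upper-bounds the treewidth. For the lower bound, G contains the cycle 4–1–3–2–0–4, so G is not a forest; only forests have treewidth ≤ 1, hence tw(G) ≥ 2. The upper and lower bounds meet at 2, so that is the treewidth.

2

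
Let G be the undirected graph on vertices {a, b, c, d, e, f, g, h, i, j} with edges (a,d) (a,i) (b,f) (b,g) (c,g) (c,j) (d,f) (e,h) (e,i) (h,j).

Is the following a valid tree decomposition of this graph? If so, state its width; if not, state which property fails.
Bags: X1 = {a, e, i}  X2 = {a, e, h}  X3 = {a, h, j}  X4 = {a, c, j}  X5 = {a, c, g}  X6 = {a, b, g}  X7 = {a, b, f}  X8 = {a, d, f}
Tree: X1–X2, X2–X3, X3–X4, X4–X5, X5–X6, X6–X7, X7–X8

Yes; width 2.

Every vertex of G appears in some bag (union = {a, b, c, d, e, f, g, h, i, j}); every edge is covered by a bag; and for each vertex v the set of bags containing v is connected in the bag tree. The decomposition is therefore valid. The largest bag has 3 vertices, so the width is 2.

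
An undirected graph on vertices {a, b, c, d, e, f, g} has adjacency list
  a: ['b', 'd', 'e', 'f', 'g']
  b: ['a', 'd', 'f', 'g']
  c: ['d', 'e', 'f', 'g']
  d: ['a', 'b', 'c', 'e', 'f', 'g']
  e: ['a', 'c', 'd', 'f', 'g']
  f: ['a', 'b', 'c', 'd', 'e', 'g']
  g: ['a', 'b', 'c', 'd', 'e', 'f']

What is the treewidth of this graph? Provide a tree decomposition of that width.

Each bag holds 5 vertices, so the decomposition has width 4, which upper-bounds the treewidth. Conversely, {c, d, e, f, g} is a clique of size 5, and the vertices of any clique must share a bag in every tree decomposition; so some bag has ≥ 5 vertices and tw(G) ≥ 4. Combining the bounds, tw(G) = 4.

Treewidth 4.
One such decomposition:
Bags: B1 = {a, d, e, f, g}  B2 = {a, b, d, f, g}  B3 = {c, d, e, f, g}
Tree: B1–B2, B1–B3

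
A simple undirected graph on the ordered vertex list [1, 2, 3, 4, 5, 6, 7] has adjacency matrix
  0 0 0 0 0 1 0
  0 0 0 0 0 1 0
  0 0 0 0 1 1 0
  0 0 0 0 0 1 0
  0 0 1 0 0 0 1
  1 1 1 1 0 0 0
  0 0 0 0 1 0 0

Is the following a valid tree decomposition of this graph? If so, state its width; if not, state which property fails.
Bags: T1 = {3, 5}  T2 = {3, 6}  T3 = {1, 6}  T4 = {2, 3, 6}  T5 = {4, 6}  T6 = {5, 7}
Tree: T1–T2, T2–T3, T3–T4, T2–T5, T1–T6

A tree decomposition must satisfy three properties: every vertex lies in some bag; for every edge, both endpoints lie together in some bag; and for every vertex, the bags containing it form a connected subtree. Here bags containing vertex 3 are not connected in the tree, so the decomposition is invalid.

No — bags containing vertex 3 are not connected in the tree.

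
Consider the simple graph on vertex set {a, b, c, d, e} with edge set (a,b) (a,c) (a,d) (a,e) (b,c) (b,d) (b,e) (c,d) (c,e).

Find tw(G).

3

A width-3 tree decomposition is:
Bags: B1 = {a, b, c, e}  B2 = {a, b, c, d}
Tree: B1–B2
Each bag holds 4 vertices, so the decomposition has width 3, which upper-bounds the treewidth. Conversely, {a, b, c, d} is a clique of size 4, and the vertices of any clique must share a bag in every tree decomposition; so some bag has ≥ 4 vertices and tw(G) ≥ 3. Combining the bounds, tw(G) = 3.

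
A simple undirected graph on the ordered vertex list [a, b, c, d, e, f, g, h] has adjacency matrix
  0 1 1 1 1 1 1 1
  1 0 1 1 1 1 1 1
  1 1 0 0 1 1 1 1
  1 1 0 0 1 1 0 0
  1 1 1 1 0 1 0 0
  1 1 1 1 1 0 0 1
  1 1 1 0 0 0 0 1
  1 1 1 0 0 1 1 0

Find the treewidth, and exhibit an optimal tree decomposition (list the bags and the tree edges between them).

Treewidth 4.
Bags: B1 = {a, b, c, f, h}  B2 = {a, b, c, e, f}  B3 = {a, b, d, e, f}  B4 = {a, b, c, g, h}
Tree: B1–B2, B2–B3, B1–B4

Each bag holds 5 vertices, so the decomposition has width 4, which upper-bounds the treewidth. On the other hand G contains the 5-clique {a, b, c, g, h}. A clique must lie in a single bag of any decomposition, so no decomposition can have width below 4. Hence tw(G) = 4 exactly.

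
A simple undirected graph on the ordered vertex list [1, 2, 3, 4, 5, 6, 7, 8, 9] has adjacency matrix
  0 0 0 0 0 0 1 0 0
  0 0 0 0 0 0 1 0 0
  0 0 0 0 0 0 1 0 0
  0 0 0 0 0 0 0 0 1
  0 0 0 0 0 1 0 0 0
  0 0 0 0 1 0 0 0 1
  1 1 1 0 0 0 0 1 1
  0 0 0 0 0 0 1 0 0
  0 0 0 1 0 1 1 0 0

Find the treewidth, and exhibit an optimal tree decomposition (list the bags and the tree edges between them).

Treewidth 1.
One optimal decomposition is:
Bags: B1 = {7, 8}  B2 = {3, 7}  B3 = {7, 9}  B4 = {2, 7}  B5 = {6, 9}  B6 = {5, 6}  B7 = {4, 9}  B8 = {1, 7}
Tree: B1–B2, B2–B3, B3–B4, B3–B5, B5–B6, B5–B7, B1–B8

Each bag holds 2 vertices, so the decomposition has width 1, which upper-bounds the treewidth. Since G has at least one edge (e.g. 8–7), it is not an edgeless graph, so tw(G) ≥ 1. Combining the bounds, tw(G) = 1.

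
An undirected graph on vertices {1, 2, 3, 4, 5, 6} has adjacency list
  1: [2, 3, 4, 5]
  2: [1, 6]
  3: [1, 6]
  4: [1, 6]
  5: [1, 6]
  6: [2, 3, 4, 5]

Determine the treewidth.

2

A width-2 tree decomposition is:
Bags: B1 = {1, 3, 6}  B2 = {1, 2, 6}  B3 = {1, 5, 6}  B4 = {1, 4, 6}
Tree: B1–B2, B2–B3, B3–B4
The largest bag has 3 vertices, giving width 2; this decomposition certifies tw(G) ≤ 2. Since 1–3–6–2–1 is a cycle in G, G is not acyclic. Forests are exactly the graphs of treewidth ≤ 1, so tw(G) ≥ 2. Hence tw(G) = 2 exactly.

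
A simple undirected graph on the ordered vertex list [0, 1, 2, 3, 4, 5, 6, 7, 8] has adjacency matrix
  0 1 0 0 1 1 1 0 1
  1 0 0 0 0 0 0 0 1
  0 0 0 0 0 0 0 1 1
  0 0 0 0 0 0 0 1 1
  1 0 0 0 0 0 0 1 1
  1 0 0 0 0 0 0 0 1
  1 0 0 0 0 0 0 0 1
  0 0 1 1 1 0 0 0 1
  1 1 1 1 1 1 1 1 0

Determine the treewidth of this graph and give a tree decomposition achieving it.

Treewidth 2.
One optimal decomposition is:
Bags: B1 = {0, 4, 8}  B2 = {0, 1, 8}  B3 = {0, 6, 8}  B4 = {4, 7, 8}  B5 = {2, 7, 8}  B6 = {3, 7, 8}  B7 = {0, 5, 8}
Tree: B1–B2, B1–B3, B1–B4, B4–B5, B5–B6, B1–B7

The largest bag has 3 vertices, giving width 2; this decomposition certifies tw(G) ≤ 2. On the other hand G contains the 3-clique {0, 1, 8}. A clique must lie in a single bag of any decomposition, so no decomposition can have width below 2. Therefore the treewidth is 2.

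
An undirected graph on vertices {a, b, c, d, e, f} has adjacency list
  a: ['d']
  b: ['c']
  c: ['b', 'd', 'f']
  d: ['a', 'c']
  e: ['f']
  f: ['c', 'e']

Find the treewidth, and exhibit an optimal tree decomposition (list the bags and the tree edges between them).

Each bag holds 2 vertices, so the decomposition has width 1, which upper-bounds the treewidth. Any graph with an edge has treewidth ≥ 1, and G has the edge c–d. The upper and lower bounds meet at 1, so that is the treewidth.

Treewidth 1.
Bags: B1 = {c, d}  B2 = {b, c}  B3 = {c, f}  B4 = {e, f}  B5 = {a, d}
Tree: B1–B2, B2–B3, B3–B4, B1–B5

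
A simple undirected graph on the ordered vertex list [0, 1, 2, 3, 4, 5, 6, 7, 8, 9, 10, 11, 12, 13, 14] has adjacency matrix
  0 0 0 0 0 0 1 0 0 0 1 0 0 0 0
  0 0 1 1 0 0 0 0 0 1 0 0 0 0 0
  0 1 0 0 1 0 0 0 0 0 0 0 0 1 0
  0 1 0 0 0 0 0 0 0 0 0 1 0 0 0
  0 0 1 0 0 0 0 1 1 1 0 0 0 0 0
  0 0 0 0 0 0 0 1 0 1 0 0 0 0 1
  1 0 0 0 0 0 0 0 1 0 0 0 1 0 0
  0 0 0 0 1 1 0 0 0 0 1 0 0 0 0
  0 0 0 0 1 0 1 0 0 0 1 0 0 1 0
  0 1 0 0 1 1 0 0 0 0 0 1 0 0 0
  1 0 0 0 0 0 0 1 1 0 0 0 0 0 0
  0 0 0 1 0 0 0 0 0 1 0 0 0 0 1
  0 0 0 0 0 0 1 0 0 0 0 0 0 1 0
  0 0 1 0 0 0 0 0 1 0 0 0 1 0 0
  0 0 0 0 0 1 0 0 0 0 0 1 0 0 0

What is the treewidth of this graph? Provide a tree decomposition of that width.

Every bag has size at most 4, so the width is 4 − 1 = 3 and tw(G) ≤ 3. For the lower bound: the 4 vertex sets {3,11,14}, {5}, {9}, {1,2,4,7} are disjoint, each induces a connected subgraph, and every pair is joined by at least one edge of G. Contracting each set to a single vertex therefore yields K_{4} as a minor, and since treewidth is minor-monotone, tw(G) ≥ tw(K_{4}) = 3. The upper and lower bounds meet at 3, so that is the treewidth.

Treewidth 3.
Bags: B1 = {3, 5, 11, 14}  B2 = {3, 5, 9, 11}  B3 = {1, 3, 5, 9}  B4 = {1, 5, 7, 9}  B5 = {1, 4, 7, 9}  B6 = {1, 2, 4, 7}  B7 = {2, 4, 7, 10}  B8 = {2, 4, 8, 10}  B9 = {2, 8, 10, 13}  B10 = {0, 8, 10, 13}  B11 = {0, 6, 8, 13}  B12 = {0, 6, 12, 13}
Tree: B1–B2, B2–B3, B3–B4, B4–B5, B5–B6, B6–B7, B7–B8, B8–B9, B9–B10, B10–B11, B11–B12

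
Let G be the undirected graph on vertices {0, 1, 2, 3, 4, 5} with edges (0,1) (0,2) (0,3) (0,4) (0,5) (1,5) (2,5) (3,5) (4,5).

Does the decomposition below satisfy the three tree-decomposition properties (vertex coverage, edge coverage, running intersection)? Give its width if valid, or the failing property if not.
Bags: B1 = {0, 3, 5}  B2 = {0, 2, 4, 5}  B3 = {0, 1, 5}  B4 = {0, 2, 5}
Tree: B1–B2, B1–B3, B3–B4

A tree decomposition must satisfy three properties: every vertex lies in some bag; for every edge, both endpoints lie together in some bag; and for every vertex, the bags containing it form a connected subtree. Here bags containing vertex 2 are not connected in the tree, so the decomposition is invalid.

No — bags containing vertex 2 are not connected in the tree.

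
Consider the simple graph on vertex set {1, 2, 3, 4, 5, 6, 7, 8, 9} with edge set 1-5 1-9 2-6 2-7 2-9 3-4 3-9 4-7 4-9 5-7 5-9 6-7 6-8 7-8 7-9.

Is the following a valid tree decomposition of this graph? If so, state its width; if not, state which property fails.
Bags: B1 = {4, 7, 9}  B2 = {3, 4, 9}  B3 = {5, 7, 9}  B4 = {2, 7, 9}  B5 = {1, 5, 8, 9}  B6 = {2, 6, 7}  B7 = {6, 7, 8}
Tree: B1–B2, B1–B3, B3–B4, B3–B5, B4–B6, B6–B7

A tree decomposition must satisfy three properties: every vertex lies in some bag; for every edge, both endpoints lie together in some bag; and for every vertex, the bags containing it form a connected subtree. Here bags containing vertex 8 are not connected in the tree, so the decomposition is invalid.

No — bags containing vertex 8 are not connected in the tree.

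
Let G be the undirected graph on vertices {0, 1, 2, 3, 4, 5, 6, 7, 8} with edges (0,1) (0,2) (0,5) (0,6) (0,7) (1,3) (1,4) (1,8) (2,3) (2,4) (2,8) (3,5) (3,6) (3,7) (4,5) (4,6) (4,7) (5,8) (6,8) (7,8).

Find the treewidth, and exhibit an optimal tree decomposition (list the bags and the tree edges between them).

Every bag has size at most 5, so the width is 5 − 1 = 4 and tw(G) ≤ 4. For the lower bound: the 5 vertex sets {6,8}, {0,5}, {3,7}, {4}, {1} are disjoint, each induces a connected subgraph, and every pair is joined by at least one edge of G. Contracting each set to a single vertex therefore yields K_{5} as a minor, and since treewidth is minor-monotone, tw(G) ≥ tw(K_{5}) = 4. Therefore the treewidth is 4.

Treewidth 4.
One such decomposition:
Bags: B1 = {0, 3, 4, 6, 8}  B2 = {0, 3, 4, 5, 8}  B3 = {0, 3, 4, 7, 8}  B4 = {0, 1, 3, 4, 8}  B5 = {0, 2, 3, 4, 8}
Tree: B1–B2, B2–B3, B3–B4, B4–B5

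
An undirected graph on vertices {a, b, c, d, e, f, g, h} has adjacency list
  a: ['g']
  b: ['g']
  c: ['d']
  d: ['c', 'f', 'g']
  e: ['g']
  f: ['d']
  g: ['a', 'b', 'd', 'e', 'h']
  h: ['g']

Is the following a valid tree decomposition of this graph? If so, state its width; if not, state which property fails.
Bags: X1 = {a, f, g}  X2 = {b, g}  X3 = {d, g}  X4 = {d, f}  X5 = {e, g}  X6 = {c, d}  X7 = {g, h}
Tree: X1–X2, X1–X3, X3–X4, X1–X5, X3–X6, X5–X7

No — bags containing vertex f are not connected in the tree.

A tree decomposition must satisfy three properties: every vertex lies in some bag; for every edge, both endpoints lie together in some bag; and for every vertex, the bags containing it form a connected subtree. Here bags containing vertex f are not connected in the tree, so the decomposition is invalid.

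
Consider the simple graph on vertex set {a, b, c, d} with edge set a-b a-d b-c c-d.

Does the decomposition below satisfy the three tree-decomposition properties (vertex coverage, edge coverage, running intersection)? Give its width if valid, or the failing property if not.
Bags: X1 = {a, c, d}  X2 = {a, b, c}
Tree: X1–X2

Yes; width 2.

Every vertex of G appears in some bag (union = {a, b, c, d}); every edge is covered by a bag; and for each vertex v the set of bags containing v is connected in the bag tree. The decomposition is therefore valid. The largest bag has 3 vertices, so the width is 2.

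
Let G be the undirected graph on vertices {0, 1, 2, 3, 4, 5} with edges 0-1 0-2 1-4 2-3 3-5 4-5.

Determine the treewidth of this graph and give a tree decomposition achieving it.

Treewidth 2.
One such decomposition:
Bags: B1 = {2, 3, 5}  B2 = {2, 4, 5}  B3 = {1, 2, 4}  B4 = {0, 1, 2}
Tree: B1–B2, B2–B3, B3–B4

Every bag has size at most 3, so the width is 3 − 1 = 2 and tw(G) ≤ 2. Since 2–3–5–4–1–0–2 is a cycle in G, G is not acyclic. Forests are exactly the graphs of treewidth ≤ 1, so tw(G) ≥ 2. Hence tw(G) = 2 exactly.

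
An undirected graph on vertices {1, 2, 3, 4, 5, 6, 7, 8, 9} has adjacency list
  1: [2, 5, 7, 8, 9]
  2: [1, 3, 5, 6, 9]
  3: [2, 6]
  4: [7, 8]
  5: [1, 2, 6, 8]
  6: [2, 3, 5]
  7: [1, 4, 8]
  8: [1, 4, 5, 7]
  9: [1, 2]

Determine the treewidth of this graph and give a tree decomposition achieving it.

Treewidth 2.
Bags: B1 = {1, 5, 8}  B2 = {1, 2, 5}  B3 = {1, 2, 9}  B4 = {1, 7, 8}  B5 = {2, 5, 6}  B6 = {2, 3, 6}  B7 = {4, 7, 8}
Tree: B1–B2, B2–B3, B1–B4, B2–B5, B5–B6, B4–B7

Each bag holds 3 vertices, so the decomposition has width 2, which upper-bounds the treewidth. For the lower bound, the 3 vertices {1, 5, 8} are pairwise adjacent, and any tree decomposition puts a clique entirely inside one bag — forcing width ≥ 2. Combining the bounds, tw(G) = 2.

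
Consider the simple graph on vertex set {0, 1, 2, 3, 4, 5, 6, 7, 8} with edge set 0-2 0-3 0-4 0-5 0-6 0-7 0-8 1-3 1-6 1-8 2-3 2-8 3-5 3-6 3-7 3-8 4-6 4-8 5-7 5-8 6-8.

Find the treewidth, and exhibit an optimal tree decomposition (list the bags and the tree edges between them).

Treewidth 3.
Bags: B1 = {0, 3, 6, 8}  B2 = {0, 4, 6, 8}  B3 = {0, 2, 3, 8}  B4 = {0, 3, 5, 8}  B5 = {0, 3, 5, 7}  B6 = {1, 3, 6, 8}
Tree: B1–B2, B1–B3, B3–B4, B4–B5, B1–B6

The largest bag has 4 vertices, giving width 3; this decomposition certifies tw(G) ≤ 3. For the lower bound, the 4 vertices {0, 2, 3, 8} are pairwise adjacent, and any tree decomposition puts a clique entirely inside one bag — forcing width ≥ 3. The upper and lower bounds meet at 3, so that is the treewidth.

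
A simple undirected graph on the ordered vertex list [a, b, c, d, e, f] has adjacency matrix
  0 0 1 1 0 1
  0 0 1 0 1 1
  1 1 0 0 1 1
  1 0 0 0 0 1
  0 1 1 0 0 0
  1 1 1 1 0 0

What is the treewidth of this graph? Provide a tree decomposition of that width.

The largest bag has 3 vertices, giving width 2; this decomposition certifies tw(G) ≤ 2. On the other hand G contains the 3-clique {a, d, f}. A clique must lie in a single bag of any decomposition, so no decomposition can have width below 2. The upper and lower bounds meet at 2, so that is the treewidth.

Treewidth 2.
One such decomposition:
Bags: B1 = {b, c, f}  B2 = {a, c, f}  B3 = {b, c, e}  B4 = {a, d, f}
Tree: B1–B2, B1–B3, B2–B4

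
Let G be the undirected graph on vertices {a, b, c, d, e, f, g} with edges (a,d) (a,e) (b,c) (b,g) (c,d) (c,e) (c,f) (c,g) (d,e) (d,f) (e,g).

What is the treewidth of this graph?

A width-2 tree decomposition is:
Bags: B1 = {c, e, g}  B2 = {c, d, e}  B3 = {b, c, g}  B4 = {c, d, f}  B5 = {a, d, e}
Tree: B1–B2, B1–B3, B2–B4, B2–B5
The largest bag has 3 vertices, giving width 2; this decomposition certifies tw(G) ≤ 2. For the lower bound, the 3 vertices {c, d, e} are pairwise adjacent, and any tree decomposition puts a clique entirely inside one bag — forcing width ≥ 2. The upper and lower bounds meet at 2, so that is the treewidth.

2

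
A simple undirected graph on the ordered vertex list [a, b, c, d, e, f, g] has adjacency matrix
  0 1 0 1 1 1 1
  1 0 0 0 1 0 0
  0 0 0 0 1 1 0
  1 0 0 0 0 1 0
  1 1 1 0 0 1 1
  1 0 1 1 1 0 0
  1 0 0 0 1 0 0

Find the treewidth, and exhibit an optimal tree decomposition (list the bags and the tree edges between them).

The largest bag has 3 vertices, giving width 2; this decomposition certifies tw(G) ≤ 2. Conversely, {c, e, f} is a clique of size 3, and the vertices of any clique must share a bag in every tree decomposition; so some bag has ≥ 3 vertices and tw(G) ≥ 2. Combining the bounds, tw(G) = 2.

Treewidth 2.
One optimal decomposition is:
Bags: B1 = {a, b, e}  B2 = {a, e, f}  B3 = {c, e, f}  B4 = {a, e, g}  B5 = {a, d, f}
Tree: B1–B2, B2–B3, B2–B4, B2–B5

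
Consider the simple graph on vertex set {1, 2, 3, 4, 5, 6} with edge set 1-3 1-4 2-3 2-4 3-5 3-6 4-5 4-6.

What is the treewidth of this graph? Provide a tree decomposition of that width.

The largest bag has 3 vertices, giving width 2; this decomposition certifies tw(G) ≤ 2. Since 3–1–4–2–3 is a cycle in G, G is not acyclic. Forests are exactly the graphs of treewidth ≤ 1, so tw(G) ≥ 2. Hence tw(G) = 2 exactly.

Treewidth 2.
One optimal decomposition is:
Bags: B1 = {1, 3, 4}  B2 = {2, 3, 4}  B3 = {3, 4, 6}  B4 = {3, 4, 5}
Tree: B1–B2, B2–B3, B3–B4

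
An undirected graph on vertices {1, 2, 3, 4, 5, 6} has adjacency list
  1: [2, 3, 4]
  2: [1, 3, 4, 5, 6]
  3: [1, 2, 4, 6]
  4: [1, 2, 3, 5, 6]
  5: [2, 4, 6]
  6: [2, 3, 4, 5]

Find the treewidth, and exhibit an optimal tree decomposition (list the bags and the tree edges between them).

The largest bag has 4 vertices, giving width 3; this decomposition certifies tw(G) ≤ 3. For the lower bound, the 4 vertices {1, 2, 3, 4} are pairwise adjacent, and any tree decomposition puts a clique entirely inside one bag — forcing width ≥ 3. Combining the bounds, tw(G) = 3.

Treewidth 3.
Bags: B1 = {2, 4, 5, 6}  B2 = {2, 3, 4, 6}  B3 = {1, 2, 3, 4}
Tree: B1–B2, B2–B3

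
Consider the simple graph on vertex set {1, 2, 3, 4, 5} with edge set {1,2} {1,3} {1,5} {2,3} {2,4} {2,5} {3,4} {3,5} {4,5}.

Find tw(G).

A width-3 tree decomposition is:
Bags: B1 = {1, 2, 3, 5}  B2 = {2, 3, 4, 5}
Tree: B1–B2
The largest bag has 4 vertices, giving width 3; this decomposition certifies tw(G) ≤ 3. For the lower bound, the 4 vertices {1, 2, 3, 5} are pairwise adjacent, and any tree decomposition puts a clique entirely inside one bag — forcing width ≥ 3. Therefore the treewidth is 3.

3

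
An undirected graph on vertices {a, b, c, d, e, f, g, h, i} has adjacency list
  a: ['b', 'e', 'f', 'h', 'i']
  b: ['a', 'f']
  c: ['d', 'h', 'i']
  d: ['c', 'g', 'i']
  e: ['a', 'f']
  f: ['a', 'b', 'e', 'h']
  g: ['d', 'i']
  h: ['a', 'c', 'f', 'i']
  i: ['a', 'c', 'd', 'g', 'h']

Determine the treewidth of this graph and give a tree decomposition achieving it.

Each bag holds 3 vertices, so the decomposition has width 2, which upper-bounds the treewidth. Conversely, {a, e, f} is a clique of size 3, and the vertices of any clique must share a bag in every tree decomposition; so some bag has ≥ 3 vertices and tw(G) ≥ 2. The upper and lower bounds meet at 2, so that is the treewidth.

Treewidth 2.
One optimal decomposition is:
Bags: B1 = {c, h, i}  B2 = {a, h, i}  B3 = {c, d, i}  B4 = {a, f, h}  B5 = {d, g, i}  B6 = {a, e, f}  B7 = {a, b, f}
Tree: B1–B2, B1–B3, B2–B4, B3–B5, B4–B6, B4–B7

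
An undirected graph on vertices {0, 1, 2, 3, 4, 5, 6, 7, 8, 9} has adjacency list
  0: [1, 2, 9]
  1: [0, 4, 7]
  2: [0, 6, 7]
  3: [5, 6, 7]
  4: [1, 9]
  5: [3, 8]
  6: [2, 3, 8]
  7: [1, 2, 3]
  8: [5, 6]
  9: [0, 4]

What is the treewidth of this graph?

2

A width-2 tree decomposition is:
Bags: B1 = {1, 4, 9}  B2 = {0, 1, 9}  B3 = {0, 1, 7}  B4 = {0, 2, 7}  B5 = {2, 3, 7}  B6 = {2, 3, 6}  B7 = {3, 5, 6}  B8 = {5, 6, 8}
Tree: B1–B2, B2–B3, B3–B4, B4–B5, B5–B6, B6–B7, B7–B8
The largest bag has 3 vertices, giving width 2; this decomposition certifies tw(G) ≤ 2. The edges 4–9–0–1–4 form a cycle, so G is not a tree and its treewidth is at least 2. The upper and lower bounds meet at 2, so that is the treewidth.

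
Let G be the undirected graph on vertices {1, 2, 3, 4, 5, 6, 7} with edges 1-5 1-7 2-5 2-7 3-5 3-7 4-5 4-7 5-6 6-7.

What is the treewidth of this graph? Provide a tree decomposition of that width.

Treewidth 2.
Bags: B1 = {4, 5, 7}  B2 = {5, 6, 7}  B3 = {2, 5, 7}  B4 = {3, 5, 7}  B5 = {1, 5, 7}
Tree: B1–B2, B2–B3, B3–B4, B4–B5

Each bag holds 3 vertices, so the decomposition has width 2, which upper-bounds the treewidth. For the lower bound, G contains the cycle 5–4–7–6–5, so G is not a forest; only forests have treewidth ≤ 1, hence tw(G) ≥ 2. Therefore the treewidth is 2.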